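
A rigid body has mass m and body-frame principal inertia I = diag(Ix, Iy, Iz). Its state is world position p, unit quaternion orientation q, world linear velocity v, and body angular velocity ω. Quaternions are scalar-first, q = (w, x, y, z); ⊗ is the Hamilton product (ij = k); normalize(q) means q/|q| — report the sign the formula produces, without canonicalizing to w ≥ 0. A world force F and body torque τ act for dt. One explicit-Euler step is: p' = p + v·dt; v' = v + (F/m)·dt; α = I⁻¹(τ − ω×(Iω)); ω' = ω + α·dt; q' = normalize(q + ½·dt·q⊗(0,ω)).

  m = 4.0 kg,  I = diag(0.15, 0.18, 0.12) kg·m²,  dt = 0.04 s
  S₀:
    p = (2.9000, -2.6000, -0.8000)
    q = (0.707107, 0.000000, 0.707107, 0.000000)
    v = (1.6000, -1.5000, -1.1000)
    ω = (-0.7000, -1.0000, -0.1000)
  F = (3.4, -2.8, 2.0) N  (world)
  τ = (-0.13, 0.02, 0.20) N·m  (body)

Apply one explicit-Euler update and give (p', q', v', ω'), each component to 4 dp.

p' = (2.9640, -2.6600, -0.8440)
q' = (0.7210, -0.0113, 0.6928, 0.0085)
v' = (1.6340, -1.5280, -1.0800)
ω' = (-0.7331, -0.9960, -0.0403)

α = I⁻¹(τ − ω×Iω) = (-0.8267, 0.0994, 1.4917)
ω + α·dt = (-0.7331, -0.9960, -0.0403)
2q̇ = q⊗(0,ω) = (0.7071070, -0.5656856, -0.7071070, 0.4242642)
q + ½dt·q⊗(0,ω), renormalized = (0.7210, -0.0113, 0.6928, 0.0085)
p + v·dt = (2.9640, -2.6600, -0.8440)
new velocity v' = (1.6340, -1.5280, -1.0800)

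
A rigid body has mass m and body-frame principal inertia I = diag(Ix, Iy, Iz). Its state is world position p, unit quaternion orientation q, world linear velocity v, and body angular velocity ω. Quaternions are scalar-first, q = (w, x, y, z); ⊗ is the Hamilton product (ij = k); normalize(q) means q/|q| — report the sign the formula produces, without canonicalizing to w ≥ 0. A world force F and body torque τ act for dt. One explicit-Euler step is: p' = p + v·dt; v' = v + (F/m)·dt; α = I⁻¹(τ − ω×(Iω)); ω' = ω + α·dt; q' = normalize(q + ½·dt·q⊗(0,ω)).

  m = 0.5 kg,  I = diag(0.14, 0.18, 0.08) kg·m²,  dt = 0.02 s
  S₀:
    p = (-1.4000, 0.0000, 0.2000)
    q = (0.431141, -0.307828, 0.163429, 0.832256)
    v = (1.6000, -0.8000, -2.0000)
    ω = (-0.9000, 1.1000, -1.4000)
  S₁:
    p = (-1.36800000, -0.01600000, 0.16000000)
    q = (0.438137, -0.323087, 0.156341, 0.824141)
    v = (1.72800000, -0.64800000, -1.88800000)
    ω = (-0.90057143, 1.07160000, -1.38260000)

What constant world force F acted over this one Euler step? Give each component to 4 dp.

Δv = v₁−v₀ = (0.12800000, 0.15200000, 0.11200000)
F = m·Δv/dt = (3.2000, 3.8000, 2.8000)

F = (3.2000, 3.8000, 2.8000)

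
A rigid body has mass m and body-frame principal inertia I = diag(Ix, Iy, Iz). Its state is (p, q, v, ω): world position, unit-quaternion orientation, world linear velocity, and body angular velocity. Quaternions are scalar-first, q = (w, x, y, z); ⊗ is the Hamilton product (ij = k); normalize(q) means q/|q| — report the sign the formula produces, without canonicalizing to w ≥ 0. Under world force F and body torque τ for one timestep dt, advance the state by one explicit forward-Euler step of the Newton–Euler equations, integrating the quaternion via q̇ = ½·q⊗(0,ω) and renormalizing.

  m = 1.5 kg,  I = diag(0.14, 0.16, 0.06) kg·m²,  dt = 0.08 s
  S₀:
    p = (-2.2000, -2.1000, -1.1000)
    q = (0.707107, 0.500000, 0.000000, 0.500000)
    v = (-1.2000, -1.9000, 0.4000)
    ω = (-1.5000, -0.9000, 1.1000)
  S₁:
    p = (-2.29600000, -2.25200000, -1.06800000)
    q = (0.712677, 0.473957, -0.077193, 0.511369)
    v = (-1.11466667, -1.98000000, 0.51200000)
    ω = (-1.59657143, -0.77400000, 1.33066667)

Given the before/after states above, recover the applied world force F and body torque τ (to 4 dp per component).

Δv = v₁−v₀ = (0.08533333, -0.08000000, 0.11200000)
m·(v₁−v₀)/dt = (1.6000, -1.5000, 2.1000)
ω₁ − ω₀ = (-0.09657143, 0.12600000, 0.23066667)
ω₀×(Iω₀) = (0.0990, -0.1320, 0.0270)
τ = I·(Δω/dt) + ω₀×(Iω₀) = (-0.0700, 0.1200, 0.2000)

F = (1.6000, -1.5000, 2.1000)
τ = (-0.0700, 0.1200, 0.2000)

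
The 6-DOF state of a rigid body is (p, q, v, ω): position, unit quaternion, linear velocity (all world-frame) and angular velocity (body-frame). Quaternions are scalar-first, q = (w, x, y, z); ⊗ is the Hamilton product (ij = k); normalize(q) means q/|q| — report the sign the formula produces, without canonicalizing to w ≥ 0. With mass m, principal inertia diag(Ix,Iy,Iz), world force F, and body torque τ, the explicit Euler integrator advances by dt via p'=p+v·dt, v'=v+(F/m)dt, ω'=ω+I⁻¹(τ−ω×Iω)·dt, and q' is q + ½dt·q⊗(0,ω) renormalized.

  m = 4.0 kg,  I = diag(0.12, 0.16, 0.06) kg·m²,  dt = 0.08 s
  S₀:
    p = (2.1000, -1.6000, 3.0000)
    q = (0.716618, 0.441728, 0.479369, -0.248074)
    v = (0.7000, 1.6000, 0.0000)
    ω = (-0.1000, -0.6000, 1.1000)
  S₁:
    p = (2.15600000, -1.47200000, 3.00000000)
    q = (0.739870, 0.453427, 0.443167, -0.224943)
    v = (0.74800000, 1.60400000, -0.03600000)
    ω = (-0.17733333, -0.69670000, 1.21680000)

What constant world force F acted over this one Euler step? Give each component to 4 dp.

Δv = v₁−v₀ = (0.04800000, 0.00400000, -0.03600000)
m·(v₁−v₀)/dt = (2.4000, 0.2000, -1.8000)

F = (2.4000, 0.2000, -1.8000)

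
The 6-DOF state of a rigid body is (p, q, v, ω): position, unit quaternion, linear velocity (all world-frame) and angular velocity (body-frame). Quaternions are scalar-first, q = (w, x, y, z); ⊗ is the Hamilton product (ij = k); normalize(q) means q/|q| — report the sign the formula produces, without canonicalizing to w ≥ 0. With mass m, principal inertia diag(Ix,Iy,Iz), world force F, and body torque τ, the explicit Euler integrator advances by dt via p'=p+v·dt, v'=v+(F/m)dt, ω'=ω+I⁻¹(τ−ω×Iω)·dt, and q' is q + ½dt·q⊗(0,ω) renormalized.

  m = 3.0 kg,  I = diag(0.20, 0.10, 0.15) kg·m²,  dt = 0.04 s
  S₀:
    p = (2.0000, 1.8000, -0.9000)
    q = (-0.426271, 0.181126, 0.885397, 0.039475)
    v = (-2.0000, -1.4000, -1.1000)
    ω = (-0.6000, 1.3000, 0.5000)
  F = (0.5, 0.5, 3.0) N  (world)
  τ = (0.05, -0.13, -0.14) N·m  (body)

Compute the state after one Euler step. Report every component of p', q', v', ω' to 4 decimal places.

p' = (1.9200, 1.7440, -0.9440)
q' = (-0.4473, 0.1940, 0.8716, 0.0505)
v' = (-1.9933, -1.3933, -1.0600)
ω' = (-0.5965, 1.2540, 0.4419)

a = (0.1667, 0.1667, 1.0000)
new position p' = (1.9200, 1.7440, -0.9440)
new velocity v' = (-1.9933, -1.3933, -1.0600)
α = I⁻¹(τ − ω×Iω) = (0.0875, -1.1500, -1.4533)
new body rate ω' = (-0.5965, 1.2540, 0.4419)
q⊗(0,ω) = (-1.0620780, 0.6471436, -0.6684003, 0.5535665)
q' = normalize(q + ½dt·q⊗(0,ω)) = (-0.4473, 0.1940, 0.8716, 0.0505)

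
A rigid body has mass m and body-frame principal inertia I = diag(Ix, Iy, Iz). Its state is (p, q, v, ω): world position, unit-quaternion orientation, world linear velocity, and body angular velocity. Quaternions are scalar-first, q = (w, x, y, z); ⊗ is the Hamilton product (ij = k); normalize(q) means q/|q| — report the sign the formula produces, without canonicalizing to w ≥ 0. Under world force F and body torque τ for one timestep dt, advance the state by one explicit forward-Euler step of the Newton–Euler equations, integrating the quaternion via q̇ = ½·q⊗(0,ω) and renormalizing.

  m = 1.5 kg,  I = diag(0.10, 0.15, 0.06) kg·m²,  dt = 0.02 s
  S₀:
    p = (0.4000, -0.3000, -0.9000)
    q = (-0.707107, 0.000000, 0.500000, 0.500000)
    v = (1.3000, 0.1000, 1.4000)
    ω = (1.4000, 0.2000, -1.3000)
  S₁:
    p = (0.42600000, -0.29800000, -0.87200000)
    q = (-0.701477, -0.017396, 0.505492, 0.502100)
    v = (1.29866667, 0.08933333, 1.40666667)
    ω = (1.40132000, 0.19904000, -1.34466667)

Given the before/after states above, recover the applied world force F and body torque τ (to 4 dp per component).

ω₁ − ω₀ = (0.00132000, -0.00096000, -0.04466667)
τ = I·(Δω/dt) + ω₀×(Iω₀) = (0.0300, -0.0800, -0.1200)
Δv = v₁−v₀ = (-0.00133333, -0.01066667, 0.00666667)
m·(v₁−v₀)/dt = (-0.1000, -0.8000, 0.5000)

F = (-0.1000, -0.8000, 0.5000)
τ = (0.0300, -0.0800, -0.1200)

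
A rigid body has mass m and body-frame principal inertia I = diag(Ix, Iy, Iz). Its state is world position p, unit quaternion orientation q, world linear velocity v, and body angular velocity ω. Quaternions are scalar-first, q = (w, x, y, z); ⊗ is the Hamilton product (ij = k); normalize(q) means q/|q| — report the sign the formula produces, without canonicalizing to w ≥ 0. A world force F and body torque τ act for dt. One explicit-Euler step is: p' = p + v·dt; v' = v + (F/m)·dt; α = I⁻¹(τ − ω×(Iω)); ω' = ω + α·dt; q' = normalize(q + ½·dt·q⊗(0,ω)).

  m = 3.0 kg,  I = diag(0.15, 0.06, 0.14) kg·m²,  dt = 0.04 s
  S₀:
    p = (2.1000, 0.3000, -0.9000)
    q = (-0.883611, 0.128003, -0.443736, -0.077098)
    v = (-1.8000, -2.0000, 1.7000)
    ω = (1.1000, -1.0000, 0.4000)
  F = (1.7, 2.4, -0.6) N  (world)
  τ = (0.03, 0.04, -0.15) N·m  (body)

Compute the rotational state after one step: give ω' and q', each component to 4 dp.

ω' = (1.1165, -0.9763, 0.3289)
q' = (-0.8943, 0.1034, -0.4286, -0.0769)

precession coupling ω×(Iω) = (-0.0320, 0.0044, 0.0990)
angular accel α = (0.4133, 0.5933, -1.7786)
ω' = ω + α·dt = (1.1165, -0.9763, 0.3289)
2q̇ = q⊗(0,ω) = (-0.5537001, -1.2265645, 0.7476020, 0.0066622)
q' = normalize(q + ½dt·q⊗(0,ω)) = (-0.8943, 0.1034, -0.4286, -0.0769)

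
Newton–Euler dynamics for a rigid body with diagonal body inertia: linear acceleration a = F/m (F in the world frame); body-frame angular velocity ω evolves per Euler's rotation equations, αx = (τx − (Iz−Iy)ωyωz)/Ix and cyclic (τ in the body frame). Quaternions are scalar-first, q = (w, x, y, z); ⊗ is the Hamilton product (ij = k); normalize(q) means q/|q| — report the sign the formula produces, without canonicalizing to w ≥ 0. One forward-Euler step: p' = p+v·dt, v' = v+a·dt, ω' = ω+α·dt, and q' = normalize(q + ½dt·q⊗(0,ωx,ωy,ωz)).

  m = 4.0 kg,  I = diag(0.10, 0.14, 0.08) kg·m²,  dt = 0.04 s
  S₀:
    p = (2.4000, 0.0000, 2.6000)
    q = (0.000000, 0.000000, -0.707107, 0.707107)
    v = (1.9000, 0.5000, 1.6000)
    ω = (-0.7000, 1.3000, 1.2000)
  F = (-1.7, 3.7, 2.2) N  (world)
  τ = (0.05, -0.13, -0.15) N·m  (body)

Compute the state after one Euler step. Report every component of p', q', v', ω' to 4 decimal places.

p' = (2.4760, 0.0200, 2.6640)
q' = (0.0014, -0.0353, -0.7165, 0.6967)
v' = (1.8830, 0.5370, 1.6220)
ω' = (-0.6426, 1.2677, 1.1432)

a = (-0.4250, 0.9250, 0.5500)
p + v·dt = (2.4760, 0.0200, 2.6640)
v + (F/m)dt = (1.8830, 0.5370, 1.6220)
ω×(Iω) gyroscopic = (-0.0936, -0.0168, -0.0364)
α = I⁻¹(τ − ω×Iω) = (1.4360, -0.8086, -1.4200)
ω + α·dt = (-0.6426, 1.2677, 1.1432)
q⊗(0,ω) = (0.0707107, -1.7677675, -0.4949749, -0.4949749)
q + ½dt·q⊗(0,ω), renormalized = (0.0014, -0.0353, -0.7165, 0.6967)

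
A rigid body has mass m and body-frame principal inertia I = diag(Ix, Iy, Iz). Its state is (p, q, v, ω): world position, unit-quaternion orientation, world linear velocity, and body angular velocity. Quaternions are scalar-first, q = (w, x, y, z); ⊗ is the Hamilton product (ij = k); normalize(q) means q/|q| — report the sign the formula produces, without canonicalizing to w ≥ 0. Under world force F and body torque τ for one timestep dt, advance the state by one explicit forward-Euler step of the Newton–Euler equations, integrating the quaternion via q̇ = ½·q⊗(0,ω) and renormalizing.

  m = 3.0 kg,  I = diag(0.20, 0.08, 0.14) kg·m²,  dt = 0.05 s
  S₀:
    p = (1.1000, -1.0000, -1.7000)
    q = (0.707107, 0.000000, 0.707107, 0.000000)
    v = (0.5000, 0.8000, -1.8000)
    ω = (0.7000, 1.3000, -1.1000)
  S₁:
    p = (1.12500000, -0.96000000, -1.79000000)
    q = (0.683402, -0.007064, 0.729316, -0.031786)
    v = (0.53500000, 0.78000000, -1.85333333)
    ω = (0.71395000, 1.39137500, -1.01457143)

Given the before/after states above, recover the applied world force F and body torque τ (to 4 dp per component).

F = (2.1000, -1.2000, -3.2000)
τ = (-0.0300, 0.1000, 0.1300)

Δω = ω₁−ω₀ = (0.01395000, 0.09137500, 0.08542857)
gyro term ω₀×Iω₀ = (-0.0858, -0.0462, -0.1092)
τ = I·(Δω/dt) + ω₀×(Iω₀) = (-0.0300, 0.1000, 0.1300)
Δv = v₁−v₀ = (0.03500000, -0.02000000, -0.05333333)
applied force F = (2.1000, -1.2000, -3.2000)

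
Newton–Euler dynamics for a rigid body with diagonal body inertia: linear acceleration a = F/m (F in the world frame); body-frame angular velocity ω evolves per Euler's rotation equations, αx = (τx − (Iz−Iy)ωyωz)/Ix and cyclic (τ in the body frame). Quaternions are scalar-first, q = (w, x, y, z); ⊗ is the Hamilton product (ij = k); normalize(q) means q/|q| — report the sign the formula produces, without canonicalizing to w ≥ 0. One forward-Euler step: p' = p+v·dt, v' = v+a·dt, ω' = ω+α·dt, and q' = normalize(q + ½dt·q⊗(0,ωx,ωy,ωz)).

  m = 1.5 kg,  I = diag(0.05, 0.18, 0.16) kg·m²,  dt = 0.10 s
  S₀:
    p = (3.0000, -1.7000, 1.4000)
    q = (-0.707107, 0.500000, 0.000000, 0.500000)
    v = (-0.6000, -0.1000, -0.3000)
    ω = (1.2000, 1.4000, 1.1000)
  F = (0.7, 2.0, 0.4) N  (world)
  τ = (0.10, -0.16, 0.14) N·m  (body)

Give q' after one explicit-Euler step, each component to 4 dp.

2q̇ = q⊗(0,ω) = (-1.1500000, -1.5485284, -0.9399498, -0.0778177)
q' = normalize(q + ½dt·q⊗(0,ω)) = (-0.7602, 0.4202, -0.0467, 0.4933)

q' = (-0.7602, 0.4202, -0.0467, 0.4933)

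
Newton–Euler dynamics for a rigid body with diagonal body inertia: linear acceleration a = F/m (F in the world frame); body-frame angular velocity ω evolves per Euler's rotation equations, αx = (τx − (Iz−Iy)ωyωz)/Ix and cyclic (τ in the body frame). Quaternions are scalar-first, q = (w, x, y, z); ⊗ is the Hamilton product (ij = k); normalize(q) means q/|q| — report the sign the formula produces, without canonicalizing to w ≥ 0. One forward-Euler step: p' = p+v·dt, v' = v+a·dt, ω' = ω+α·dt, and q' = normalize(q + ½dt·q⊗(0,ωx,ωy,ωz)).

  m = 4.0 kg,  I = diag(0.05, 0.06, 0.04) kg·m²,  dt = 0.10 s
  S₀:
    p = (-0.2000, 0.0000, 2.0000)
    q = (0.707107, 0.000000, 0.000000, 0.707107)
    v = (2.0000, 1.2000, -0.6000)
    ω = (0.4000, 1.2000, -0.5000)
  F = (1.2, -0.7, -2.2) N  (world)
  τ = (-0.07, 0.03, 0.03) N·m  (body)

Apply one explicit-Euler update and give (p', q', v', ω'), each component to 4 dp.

ω×(Iω) gyroscopic = (0.0120, -0.0020, 0.0048)
angular accel α = (-1.6400, 0.5333, 0.6300)
ω' = ω + α·dt = (0.2360, 1.2533, -0.4370)
2q̇ = q⊗(0,ω) = (0.3535535, -0.5656856, 1.1313712, -0.3535535)
q + ½dt·q⊗(0,ω), renormalized = (0.7231, -0.0282, 0.0564, 0.6878)
p' = p + v·dt = (0.0000, 0.1200, 1.9400)
v' = v + a·dt = (2.0300, 1.1825, -0.6550)

p' = (0.0000, 0.1200, 1.9400)
q' = (0.7231, -0.0282, 0.0564, 0.6878)
v' = (2.0300, 1.1825, -0.6550)
ω' = (0.2360, 1.2533, -0.4370)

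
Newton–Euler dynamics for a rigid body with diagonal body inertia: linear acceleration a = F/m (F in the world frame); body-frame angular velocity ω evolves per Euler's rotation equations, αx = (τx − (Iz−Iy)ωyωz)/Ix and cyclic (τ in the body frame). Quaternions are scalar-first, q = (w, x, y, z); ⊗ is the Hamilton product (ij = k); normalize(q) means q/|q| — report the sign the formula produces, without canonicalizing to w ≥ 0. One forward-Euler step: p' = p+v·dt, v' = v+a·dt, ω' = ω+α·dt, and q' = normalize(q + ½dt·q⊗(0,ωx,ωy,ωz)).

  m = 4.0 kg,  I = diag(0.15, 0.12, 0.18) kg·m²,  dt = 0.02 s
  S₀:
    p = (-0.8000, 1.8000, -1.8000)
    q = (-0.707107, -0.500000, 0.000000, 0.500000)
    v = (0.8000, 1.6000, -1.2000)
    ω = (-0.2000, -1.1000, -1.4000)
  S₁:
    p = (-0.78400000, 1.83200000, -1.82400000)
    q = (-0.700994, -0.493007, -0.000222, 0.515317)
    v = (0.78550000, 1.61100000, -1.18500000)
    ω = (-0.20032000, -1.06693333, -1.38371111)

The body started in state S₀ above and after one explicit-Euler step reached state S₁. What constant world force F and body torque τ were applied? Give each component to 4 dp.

Δv = v₁−v₀ = (-0.01450000, 0.01100000, 0.01500000)
applied force F = (-2.9000, 2.2000, 3.0000)
Δω = ω₁−ω₀ = (-0.00032000, 0.03306667, 0.01628889)
gyro term ω₀×Iω₀ = (0.0924, -0.0084, -0.0066)
τ = I·(Δω/dt) + ω₀×(Iω₀) = (0.0900, 0.1900, 0.1400)

F = (-2.9000, 2.2000, 3.0000)
τ = (0.0900, 0.1900, 0.1400)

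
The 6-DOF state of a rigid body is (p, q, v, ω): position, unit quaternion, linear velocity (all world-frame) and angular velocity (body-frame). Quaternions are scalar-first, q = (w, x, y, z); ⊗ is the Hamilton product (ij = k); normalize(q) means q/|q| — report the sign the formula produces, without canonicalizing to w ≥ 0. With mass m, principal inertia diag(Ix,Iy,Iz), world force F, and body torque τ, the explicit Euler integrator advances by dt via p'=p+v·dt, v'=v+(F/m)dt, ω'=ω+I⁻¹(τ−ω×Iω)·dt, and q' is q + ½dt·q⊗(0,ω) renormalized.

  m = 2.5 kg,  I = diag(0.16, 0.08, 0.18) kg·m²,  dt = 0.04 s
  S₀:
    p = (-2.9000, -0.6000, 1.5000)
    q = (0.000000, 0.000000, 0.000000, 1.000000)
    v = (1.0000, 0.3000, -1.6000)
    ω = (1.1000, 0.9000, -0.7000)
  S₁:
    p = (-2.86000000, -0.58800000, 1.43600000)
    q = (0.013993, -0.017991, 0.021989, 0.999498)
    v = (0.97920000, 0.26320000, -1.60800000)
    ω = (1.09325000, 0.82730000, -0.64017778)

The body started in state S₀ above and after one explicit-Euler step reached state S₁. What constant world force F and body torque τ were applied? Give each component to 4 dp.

Δω = ω₁−ω₀ = (-0.00675000, -0.07270000, 0.05982222)
applied torque τ = (-0.0900, -0.1300, 0.1900)
Δv = v₁−v₀ = (-0.02080000, -0.03680000, -0.00800000)
applied force F = (-1.3000, -2.3000, -0.5000)

F = (-1.3000, -2.3000, -0.5000)
τ = (-0.0900, -0.1300, 0.1900)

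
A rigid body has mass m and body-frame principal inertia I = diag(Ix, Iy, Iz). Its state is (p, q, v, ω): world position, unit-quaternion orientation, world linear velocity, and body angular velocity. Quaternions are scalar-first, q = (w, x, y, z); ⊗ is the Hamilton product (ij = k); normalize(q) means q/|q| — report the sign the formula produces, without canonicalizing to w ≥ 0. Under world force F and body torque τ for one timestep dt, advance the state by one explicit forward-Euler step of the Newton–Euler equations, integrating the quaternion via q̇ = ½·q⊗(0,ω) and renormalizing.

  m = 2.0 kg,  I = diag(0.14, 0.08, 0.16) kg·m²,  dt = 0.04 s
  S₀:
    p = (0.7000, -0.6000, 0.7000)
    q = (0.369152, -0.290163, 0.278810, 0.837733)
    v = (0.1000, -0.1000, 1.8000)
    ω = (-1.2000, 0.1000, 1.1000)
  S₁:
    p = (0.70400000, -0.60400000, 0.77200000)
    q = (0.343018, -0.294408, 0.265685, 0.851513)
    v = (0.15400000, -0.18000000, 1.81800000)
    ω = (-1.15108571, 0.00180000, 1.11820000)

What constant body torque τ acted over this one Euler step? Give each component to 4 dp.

Δω = ω₁−ω₀ = (0.04891429, -0.09820000, 0.01820000)
ω₀×(Iω₀) = (0.0088, 0.0264, 0.0072)
τ = I·(Δω/dt) + ω₀×(Iω₀) = (0.1800, -0.1700, 0.0800)

τ = (0.1800, -0.1700, 0.0800)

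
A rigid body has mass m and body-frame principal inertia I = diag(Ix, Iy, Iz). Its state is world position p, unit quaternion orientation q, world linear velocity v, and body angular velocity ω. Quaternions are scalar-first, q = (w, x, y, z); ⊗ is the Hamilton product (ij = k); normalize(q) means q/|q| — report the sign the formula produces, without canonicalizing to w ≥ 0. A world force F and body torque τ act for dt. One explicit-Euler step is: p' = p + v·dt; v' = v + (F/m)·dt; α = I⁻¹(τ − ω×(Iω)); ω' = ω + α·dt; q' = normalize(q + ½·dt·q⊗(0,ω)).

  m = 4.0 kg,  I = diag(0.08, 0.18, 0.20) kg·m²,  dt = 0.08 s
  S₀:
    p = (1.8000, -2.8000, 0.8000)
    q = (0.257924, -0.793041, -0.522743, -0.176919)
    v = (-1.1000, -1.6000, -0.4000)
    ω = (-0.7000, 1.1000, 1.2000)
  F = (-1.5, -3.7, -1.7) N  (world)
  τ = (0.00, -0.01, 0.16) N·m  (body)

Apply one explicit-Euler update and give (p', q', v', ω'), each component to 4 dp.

gyro term ω×Iω = (0.0264, 0.1008, -0.0770)
angular accel α = (-0.3300, -0.6156, 1.1850)
ω + α·dt = (-0.7264, 1.0508, 1.2948)
Hamilton product q⊗(0,ω) = (0.2321914, -0.6132275, 1.3592089, -0.9287564)
updated quaternion q' = (0.2665, -0.8155, -0.4672, -0.2135)
new position p' = (1.7120, -2.9280, 0.7680)
v + (F/m)dt = (-1.1300, -1.6740, -0.4340)

p' = (1.7120, -2.9280, 0.7680)
q' = (0.2665, -0.8155, -0.4672, -0.2135)
v' = (-1.1300, -1.6740, -0.4340)
ω' = (-0.7264, 1.0508, 1.2948)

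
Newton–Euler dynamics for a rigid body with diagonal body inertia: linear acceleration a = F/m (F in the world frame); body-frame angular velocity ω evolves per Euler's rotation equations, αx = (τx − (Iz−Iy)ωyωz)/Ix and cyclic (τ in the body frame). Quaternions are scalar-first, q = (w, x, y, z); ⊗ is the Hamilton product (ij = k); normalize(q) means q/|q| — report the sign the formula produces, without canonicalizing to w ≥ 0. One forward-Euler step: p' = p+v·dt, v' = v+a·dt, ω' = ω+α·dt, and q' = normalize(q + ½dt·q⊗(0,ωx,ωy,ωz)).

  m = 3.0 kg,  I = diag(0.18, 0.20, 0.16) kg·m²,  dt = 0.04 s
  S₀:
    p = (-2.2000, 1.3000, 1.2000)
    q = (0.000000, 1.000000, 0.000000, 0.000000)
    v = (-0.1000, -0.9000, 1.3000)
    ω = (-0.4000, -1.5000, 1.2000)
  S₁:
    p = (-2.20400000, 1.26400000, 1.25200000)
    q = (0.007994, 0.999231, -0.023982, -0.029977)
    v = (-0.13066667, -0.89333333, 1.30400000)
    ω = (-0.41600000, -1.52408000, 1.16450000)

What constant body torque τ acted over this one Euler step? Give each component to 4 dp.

Δω = ω₁−ω₀ = (-0.01600000, -0.02408000, -0.03550000)
ω₀×(Iω₀) = (0.0720, -0.0096, 0.0120)
applied torque τ = (0.0000, -0.1300, -0.1300)

τ = (0.0000, -0.1300, -0.1300)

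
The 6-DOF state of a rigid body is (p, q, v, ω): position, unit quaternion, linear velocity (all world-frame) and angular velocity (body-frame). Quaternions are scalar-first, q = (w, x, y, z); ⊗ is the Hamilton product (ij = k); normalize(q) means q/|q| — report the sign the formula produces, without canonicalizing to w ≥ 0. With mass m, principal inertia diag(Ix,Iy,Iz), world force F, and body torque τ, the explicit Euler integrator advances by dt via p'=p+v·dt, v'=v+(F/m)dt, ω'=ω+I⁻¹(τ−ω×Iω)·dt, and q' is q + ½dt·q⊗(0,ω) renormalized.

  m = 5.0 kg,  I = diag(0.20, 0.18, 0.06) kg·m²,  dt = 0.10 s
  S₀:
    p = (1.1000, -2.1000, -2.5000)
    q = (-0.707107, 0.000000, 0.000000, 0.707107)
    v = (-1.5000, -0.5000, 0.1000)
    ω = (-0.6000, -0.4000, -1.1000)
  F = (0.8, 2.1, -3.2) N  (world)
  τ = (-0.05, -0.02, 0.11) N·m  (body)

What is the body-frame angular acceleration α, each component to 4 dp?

α = (0.0140, -0.6244, 1.9133)

ω×(Iω) gyroscopic = (-0.0528, 0.0924, -0.0048)
angular accel α = (0.0140, -0.6244, 1.9133)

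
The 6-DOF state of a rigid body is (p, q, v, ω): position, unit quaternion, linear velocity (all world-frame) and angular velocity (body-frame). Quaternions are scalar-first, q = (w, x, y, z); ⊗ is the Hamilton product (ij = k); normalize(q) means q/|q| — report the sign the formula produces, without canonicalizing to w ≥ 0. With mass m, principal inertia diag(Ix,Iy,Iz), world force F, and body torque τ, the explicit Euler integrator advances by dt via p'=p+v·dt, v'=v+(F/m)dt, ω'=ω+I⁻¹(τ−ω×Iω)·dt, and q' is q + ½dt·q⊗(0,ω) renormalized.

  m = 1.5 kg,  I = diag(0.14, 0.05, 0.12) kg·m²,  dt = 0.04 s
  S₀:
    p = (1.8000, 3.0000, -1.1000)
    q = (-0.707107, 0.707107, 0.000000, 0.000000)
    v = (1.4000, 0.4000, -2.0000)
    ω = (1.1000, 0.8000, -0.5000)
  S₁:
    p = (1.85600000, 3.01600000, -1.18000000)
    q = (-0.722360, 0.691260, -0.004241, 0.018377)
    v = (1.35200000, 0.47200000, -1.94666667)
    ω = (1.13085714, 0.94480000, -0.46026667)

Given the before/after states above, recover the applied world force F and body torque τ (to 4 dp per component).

Δv = v₁−v₀ = (-0.04800000, 0.07200000, 0.05333333)
m·(v₁−v₀)/dt = (-1.8000, 2.7000, 2.0000)
Δω = ω₁−ω₀ = (0.03085714, 0.14480000, 0.03973333)
precession coupling = (-0.0280, -0.0110, -0.0792)
applied torque τ = (0.0800, 0.1700, 0.0400)

F = (-1.8000, 2.7000, 2.0000)
τ = (0.0800, 0.1700, 0.0400)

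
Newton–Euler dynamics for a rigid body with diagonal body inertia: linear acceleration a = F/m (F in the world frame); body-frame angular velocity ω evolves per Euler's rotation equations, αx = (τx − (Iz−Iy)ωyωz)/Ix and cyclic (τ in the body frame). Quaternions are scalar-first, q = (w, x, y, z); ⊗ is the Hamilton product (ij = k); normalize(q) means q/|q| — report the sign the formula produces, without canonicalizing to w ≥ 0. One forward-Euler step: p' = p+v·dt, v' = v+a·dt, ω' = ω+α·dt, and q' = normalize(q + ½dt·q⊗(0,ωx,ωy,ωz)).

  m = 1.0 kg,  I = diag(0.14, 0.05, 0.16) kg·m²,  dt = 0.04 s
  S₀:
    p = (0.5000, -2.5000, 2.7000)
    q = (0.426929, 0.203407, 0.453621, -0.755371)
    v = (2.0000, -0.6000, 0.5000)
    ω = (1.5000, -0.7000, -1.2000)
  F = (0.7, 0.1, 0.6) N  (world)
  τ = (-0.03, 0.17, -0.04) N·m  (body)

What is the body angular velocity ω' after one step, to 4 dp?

precession coupling ω×(Iω) = (0.0924, 0.0360, 0.0945)
α = I⁻¹(τ − ω×Iω) = (-0.8743, 2.6800, -0.8406)
new body rate ω' = (1.4650, -0.5928, -1.2336)

ω' = (1.4650, -0.5928, -1.2336)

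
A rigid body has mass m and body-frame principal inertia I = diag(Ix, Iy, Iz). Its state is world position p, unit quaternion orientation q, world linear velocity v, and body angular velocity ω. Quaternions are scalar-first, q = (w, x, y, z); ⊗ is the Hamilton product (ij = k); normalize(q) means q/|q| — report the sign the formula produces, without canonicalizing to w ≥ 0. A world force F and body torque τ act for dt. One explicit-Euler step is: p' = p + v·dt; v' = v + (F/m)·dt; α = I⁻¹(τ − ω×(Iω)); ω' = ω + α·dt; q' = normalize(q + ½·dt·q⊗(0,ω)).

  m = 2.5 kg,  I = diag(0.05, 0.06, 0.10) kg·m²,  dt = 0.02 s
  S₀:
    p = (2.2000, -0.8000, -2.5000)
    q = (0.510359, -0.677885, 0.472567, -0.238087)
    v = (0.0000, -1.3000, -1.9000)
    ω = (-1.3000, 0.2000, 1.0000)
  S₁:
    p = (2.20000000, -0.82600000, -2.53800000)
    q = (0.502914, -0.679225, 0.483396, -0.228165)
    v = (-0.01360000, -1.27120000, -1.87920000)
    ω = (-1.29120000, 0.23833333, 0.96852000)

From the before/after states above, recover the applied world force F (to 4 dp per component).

v₁ − v₀ = (-0.01360000, 0.02880000, 0.02080000)
F = m·Δv/dt = (-1.7000, 3.6000, 2.6000)

F = (-1.7000, 3.6000, 2.6000)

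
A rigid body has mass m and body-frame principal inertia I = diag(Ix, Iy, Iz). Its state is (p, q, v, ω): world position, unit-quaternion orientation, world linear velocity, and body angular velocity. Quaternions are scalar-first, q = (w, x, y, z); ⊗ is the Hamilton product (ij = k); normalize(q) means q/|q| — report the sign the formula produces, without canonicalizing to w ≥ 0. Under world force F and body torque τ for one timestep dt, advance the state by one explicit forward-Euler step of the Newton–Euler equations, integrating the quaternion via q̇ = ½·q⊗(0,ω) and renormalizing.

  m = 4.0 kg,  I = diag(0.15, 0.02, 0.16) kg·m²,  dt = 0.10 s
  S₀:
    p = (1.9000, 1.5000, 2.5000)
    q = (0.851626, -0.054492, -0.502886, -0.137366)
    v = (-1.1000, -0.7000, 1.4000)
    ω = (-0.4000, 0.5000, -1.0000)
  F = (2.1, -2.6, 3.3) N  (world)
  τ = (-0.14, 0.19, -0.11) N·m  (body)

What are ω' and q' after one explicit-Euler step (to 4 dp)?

precession coupling ω×(Iω) = (-0.0700, -0.0040, 0.0260)
(τ − ω×Iω)/I = (-0.4667, 9.7000, -0.8500)
ω + α·dt = (-0.4467, 1.4700, -1.0850)
2q̇ = q⊗(0,ω) = (0.0922802, 0.2309186, 0.4262674, -1.0800264)
q' = normalize(q + ½dt·q⊗(0,ω)) = (0.8547, -0.0429, -0.4807, -0.1910)

ω' = (-0.4467, 1.4700, -1.0850)
q' = (0.8547, -0.0429, -0.4807, -0.1910)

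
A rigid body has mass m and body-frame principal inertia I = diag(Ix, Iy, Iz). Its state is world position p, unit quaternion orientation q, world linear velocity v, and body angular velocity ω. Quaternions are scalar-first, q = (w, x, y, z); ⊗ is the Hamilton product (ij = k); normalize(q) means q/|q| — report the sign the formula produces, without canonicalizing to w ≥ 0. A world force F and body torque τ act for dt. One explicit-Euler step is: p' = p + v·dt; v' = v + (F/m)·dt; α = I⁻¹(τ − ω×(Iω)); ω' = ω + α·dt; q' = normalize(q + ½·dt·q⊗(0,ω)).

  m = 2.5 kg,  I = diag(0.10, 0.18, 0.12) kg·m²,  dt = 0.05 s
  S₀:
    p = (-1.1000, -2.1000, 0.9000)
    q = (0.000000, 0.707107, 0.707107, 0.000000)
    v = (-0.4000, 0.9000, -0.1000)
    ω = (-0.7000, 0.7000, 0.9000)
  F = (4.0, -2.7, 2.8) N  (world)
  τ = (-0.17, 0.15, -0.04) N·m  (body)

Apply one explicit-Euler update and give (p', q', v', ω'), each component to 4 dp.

p' = (-1.1200, -2.0550, 0.8950)
q' = (0.0000, 0.7226, 0.6908, 0.0247)
v' = (-0.3200, 0.8460, -0.0440)
ω' = (-0.7661, 0.7382, 0.8997)

precession coupling ω×(Iω) = (-0.0378, 0.0126, -0.0392)
(τ − ω×Iω)/I = (-1.3220, 0.7633, -0.0067)
new body rate ω' = (-0.7661, 0.7382, 0.8997)
2q̇ = q⊗(0,ω) = (0.0000000, 0.6363963, -0.6363963, 0.9899498)
updated quaternion q' = (0.0000, 0.7226, 0.6908, 0.0247)
p + v·dt = (-1.1200, -2.0550, 0.8950)
new velocity v' = (-0.3200, 0.8460, -0.0440)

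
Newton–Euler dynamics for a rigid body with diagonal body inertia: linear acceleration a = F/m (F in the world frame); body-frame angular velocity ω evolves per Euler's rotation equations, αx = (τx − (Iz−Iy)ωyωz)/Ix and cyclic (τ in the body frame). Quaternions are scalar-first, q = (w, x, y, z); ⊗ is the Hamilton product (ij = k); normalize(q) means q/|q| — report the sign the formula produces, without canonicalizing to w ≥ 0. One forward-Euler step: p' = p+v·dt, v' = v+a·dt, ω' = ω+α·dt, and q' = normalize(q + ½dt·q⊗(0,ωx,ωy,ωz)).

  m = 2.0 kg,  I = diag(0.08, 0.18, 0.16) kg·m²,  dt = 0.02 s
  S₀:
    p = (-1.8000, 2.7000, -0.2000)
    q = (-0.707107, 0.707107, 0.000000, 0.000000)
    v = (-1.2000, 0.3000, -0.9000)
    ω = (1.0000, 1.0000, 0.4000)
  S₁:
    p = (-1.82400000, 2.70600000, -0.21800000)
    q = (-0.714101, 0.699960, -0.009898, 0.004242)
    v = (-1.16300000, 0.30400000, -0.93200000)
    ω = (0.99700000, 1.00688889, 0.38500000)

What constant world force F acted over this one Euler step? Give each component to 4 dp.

F = (3.7000, 0.4000, -3.2000)

velocity change Δv = (0.03700000, 0.00400000, -0.03200000)
applied force F = (3.7000, 0.4000, -3.2000)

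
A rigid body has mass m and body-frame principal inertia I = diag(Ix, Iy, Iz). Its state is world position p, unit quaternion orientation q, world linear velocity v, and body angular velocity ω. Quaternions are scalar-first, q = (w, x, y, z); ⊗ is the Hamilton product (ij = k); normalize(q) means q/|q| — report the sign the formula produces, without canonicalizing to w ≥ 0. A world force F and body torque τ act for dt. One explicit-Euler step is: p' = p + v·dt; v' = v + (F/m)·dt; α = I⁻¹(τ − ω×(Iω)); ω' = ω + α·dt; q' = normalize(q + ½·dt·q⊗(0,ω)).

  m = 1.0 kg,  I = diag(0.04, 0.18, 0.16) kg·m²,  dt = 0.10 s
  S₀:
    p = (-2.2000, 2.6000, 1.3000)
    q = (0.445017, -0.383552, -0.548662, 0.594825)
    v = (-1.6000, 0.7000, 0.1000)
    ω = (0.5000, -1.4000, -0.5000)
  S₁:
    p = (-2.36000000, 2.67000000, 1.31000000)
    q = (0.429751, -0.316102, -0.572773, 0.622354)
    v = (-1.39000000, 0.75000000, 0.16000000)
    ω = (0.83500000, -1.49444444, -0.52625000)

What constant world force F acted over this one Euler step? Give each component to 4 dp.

F = (2.1000, 0.5000, 0.6000)

Δv = v₁−v₀ = (0.21000000, 0.05000000, 0.06000000)
m·(v₁−v₀)/dt = (2.1000, 0.5000, 0.6000)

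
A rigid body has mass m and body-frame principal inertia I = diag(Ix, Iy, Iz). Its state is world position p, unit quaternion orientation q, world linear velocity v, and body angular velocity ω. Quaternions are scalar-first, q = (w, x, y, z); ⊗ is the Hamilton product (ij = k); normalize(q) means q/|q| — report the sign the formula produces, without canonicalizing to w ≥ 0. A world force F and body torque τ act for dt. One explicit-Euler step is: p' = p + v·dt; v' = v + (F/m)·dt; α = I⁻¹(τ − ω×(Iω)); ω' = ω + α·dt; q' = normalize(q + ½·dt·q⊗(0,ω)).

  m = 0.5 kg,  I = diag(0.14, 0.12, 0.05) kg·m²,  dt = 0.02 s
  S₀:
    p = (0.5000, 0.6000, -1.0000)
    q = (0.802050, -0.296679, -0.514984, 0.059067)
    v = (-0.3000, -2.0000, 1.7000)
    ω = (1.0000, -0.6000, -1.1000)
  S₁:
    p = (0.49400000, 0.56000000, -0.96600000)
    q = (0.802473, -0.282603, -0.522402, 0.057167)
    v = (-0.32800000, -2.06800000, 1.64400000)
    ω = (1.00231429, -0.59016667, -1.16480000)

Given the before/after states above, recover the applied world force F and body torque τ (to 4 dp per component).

F = (-0.7000, -1.7000, -1.4000)
τ = (-0.0300, -0.0400, -0.1500)

rate change Δω = (0.00231429, 0.00983333, -0.06480000)
ω₀×(Iω₀) = (-0.0462, -0.0990, 0.0120)
I·α + gyro = (-0.0300, -0.0400, -0.1500)
v₁ − v₀ = (-0.02800000, -0.06800000, -0.05600000)
F = m·Δv/dt = (-0.7000, -1.7000, -1.4000)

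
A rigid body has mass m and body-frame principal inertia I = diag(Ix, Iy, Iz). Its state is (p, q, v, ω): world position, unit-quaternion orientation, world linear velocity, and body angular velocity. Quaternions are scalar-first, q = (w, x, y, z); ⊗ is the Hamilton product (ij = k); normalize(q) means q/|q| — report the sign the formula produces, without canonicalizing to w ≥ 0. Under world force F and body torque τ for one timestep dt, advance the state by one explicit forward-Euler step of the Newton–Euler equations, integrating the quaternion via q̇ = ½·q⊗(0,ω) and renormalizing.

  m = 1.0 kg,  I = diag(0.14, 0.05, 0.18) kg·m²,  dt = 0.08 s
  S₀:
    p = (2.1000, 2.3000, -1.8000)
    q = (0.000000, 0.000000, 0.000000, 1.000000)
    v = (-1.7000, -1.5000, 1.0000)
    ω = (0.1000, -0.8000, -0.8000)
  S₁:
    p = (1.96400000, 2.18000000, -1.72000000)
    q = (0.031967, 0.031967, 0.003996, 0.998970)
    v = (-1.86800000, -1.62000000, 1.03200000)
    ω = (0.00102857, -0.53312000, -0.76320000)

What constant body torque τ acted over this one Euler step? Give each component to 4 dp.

τ = (-0.0900, 0.1700, 0.0900)

ω₁ − ω₀ = (-0.09897143, 0.26688000, 0.03680000)
τ = I·(Δω/dt) + ω₀×(Iω₀) = (-0.0900, 0.1700, 0.0900)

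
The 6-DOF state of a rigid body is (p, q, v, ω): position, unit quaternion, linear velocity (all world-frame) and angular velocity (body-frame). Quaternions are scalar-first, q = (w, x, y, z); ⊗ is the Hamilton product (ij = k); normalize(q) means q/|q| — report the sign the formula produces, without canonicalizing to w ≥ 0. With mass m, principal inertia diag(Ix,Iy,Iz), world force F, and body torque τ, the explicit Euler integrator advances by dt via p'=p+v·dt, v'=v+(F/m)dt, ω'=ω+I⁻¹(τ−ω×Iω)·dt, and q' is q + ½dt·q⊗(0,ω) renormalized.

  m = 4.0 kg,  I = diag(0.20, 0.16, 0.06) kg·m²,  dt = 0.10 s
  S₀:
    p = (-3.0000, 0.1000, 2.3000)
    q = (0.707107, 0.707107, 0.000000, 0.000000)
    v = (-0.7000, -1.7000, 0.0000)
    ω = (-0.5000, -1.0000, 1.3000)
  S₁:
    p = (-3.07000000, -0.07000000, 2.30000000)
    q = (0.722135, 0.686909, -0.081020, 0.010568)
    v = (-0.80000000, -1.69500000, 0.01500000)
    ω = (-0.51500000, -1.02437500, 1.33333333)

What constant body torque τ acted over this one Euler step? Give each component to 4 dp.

ω₁ − ω₀ = (-0.01500000, -0.02437500, 0.03333333)
τ = I·(Δω/dt) + ω₀×(Iω₀) = (0.1000, -0.1300, 0.0000)

τ = (0.1000, -0.1300, 0.0000)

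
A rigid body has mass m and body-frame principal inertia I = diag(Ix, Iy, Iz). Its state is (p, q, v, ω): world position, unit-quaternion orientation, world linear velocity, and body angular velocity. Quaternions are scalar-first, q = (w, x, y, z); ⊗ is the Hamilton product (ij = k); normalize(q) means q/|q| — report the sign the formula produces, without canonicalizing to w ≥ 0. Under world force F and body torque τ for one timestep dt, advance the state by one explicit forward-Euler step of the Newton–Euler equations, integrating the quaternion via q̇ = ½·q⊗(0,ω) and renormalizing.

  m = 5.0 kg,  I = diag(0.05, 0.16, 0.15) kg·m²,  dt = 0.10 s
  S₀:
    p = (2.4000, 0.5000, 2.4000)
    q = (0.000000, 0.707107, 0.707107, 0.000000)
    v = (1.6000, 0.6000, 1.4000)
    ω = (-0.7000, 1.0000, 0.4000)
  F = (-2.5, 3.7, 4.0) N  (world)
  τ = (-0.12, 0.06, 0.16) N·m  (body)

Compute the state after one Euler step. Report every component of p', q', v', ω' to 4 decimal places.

p' = (2.5600, 0.5600, 2.5400)
q' = (-0.0106, 0.7198, 0.6915, 0.0600)
v' = (1.5500, 0.6740, 1.4800)
ω' = (-0.9320, 1.0200, 0.5580)

(τ − ω×Iω)/I = (-2.3200, 0.2000, 1.5800)
ω + α·dt = (-0.9320, 1.0200, 0.5580)
q⊗(0,ω) = (-0.2121321, 0.2828428, -0.2828428, 1.2020819)
updated quaternion q' = (-0.0106, 0.7198, 0.6915, 0.0600)
a = (-0.5000, 0.7400, 0.8000)
p' = p + v·dt = (2.5600, 0.5600, 2.5400)
v' = v + a·dt = (1.5500, 0.6740, 1.4800)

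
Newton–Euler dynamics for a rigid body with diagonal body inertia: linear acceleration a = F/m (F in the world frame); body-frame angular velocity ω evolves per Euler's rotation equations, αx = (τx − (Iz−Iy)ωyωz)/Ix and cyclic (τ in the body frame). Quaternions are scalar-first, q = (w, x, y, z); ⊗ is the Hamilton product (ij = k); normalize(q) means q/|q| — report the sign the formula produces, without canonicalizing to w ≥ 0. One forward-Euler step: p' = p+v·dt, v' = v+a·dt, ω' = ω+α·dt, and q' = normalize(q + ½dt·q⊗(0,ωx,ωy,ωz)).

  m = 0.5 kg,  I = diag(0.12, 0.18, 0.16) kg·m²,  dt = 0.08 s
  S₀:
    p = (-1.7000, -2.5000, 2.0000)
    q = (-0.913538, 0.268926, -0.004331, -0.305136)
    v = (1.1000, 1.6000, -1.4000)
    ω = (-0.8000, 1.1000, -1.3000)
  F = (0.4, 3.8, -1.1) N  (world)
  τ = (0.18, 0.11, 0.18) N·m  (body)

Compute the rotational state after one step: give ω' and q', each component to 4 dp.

ω' = (-0.6991, 1.1674, -1.1836)
q' = (-0.9180, 0.3109, -0.0207, -0.2452)

ω×(Iω) gyroscopic = (0.0286, -0.0416, -0.0528)
α = I⁻¹(τ − ω×Iω) = (1.2617, 0.8422, 1.4550)
ω' = ω + α·dt = (-0.6991, 1.1674, -1.1836)
q⊗(0,ω) = (-0.1767719, 1.0721103, -0.4111792, 1.4799532)
q + ½dt·q⊗(0,ω), renormalized = (-0.9180, 0.3109, -0.0207, -0.2452)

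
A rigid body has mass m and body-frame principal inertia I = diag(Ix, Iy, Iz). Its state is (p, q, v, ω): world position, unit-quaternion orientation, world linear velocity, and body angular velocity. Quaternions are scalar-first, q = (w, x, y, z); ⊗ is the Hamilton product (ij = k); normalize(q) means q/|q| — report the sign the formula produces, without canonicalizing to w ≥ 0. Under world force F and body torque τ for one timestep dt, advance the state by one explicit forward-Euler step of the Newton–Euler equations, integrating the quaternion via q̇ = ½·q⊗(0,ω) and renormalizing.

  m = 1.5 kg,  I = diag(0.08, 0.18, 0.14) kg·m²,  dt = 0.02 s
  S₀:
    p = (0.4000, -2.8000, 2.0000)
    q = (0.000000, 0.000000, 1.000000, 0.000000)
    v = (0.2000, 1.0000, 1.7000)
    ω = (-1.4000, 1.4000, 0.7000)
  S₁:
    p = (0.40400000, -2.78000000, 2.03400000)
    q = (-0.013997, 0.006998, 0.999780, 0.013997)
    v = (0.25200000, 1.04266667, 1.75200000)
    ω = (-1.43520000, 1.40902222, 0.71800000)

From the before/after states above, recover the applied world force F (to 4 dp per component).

F = (3.9000, 3.2000, 3.9000)

Δv = v₁−v₀ = (0.05200000, 0.04266667, 0.05200000)
m·(v₁−v₀)/dt = (3.9000, 3.2000, 3.9000)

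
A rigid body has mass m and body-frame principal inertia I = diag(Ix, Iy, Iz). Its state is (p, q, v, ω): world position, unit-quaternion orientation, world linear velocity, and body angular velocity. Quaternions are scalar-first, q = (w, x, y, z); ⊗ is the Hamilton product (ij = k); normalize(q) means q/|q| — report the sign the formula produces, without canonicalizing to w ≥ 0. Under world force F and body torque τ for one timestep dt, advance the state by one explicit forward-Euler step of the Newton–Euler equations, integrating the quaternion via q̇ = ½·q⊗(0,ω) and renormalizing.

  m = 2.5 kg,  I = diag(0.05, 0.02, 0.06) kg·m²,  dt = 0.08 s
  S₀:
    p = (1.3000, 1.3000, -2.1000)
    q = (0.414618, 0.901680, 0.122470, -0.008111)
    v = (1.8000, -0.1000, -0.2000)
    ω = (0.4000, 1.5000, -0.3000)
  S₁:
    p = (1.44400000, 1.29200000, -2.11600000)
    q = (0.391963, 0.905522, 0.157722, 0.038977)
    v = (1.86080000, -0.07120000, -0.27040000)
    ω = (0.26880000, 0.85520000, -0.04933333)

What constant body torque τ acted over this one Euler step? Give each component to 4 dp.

τ = (-0.1000, -0.1600, 0.1700)

Δω = ω₁−ω₀ = (-0.13120000, -0.64480000, 0.25066667)
τ = I·(Δω/dt) + ω₀×(Iω₀) = (-0.1000, -0.1600, 0.1700)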